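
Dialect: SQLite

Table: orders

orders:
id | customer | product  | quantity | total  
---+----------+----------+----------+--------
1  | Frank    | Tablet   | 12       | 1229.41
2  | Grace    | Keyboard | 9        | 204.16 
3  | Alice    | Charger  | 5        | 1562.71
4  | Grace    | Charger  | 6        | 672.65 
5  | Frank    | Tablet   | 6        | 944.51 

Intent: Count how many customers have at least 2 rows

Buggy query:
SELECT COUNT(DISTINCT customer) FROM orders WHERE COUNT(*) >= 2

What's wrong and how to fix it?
Bug: COUNT(*) cannot appear in WHERE; the per-group count doesn't exist yet

Fix: Group first with HAVING COUNT(*) >= 2, then COUNT the resulting groups

Corrected query:
SELECT COUNT(*) FROM (SELECT customer FROM orders GROUP BY customer HAVING COUNT(*) >= 2)

Result:
COUNT(*)
--------
2       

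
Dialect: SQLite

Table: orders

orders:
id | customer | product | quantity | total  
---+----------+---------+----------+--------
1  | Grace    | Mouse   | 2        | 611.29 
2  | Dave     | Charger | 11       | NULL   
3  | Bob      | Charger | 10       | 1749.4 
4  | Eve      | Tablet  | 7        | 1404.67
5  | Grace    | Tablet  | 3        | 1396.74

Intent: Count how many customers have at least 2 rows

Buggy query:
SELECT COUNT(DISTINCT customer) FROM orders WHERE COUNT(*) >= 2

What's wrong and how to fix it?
Bug: WHERE filters individual rows, not groups, so a group-level COUNT is invalid there

Fix: Use a subquery that GROUPs and filters with HAVING, then count its rows

Corrected query:
SELECT COUNT(*) FROM (SELECT customer FROM orders GROUP BY customer HAVING COUNT(*) >= 2)

Result:
COUNT(*)
--------
1       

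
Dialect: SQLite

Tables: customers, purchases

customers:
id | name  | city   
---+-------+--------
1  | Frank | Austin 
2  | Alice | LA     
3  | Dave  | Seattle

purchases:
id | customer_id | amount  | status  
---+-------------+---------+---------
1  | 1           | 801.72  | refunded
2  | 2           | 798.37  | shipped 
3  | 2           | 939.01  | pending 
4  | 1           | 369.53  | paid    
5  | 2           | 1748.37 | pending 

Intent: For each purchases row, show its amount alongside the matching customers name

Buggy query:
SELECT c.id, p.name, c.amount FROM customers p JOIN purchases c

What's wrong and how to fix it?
Bug: JOIN with no ON clause produces a cartesian product; every purchases row pairs with every customers row

Fix: Add ON c.customer_id = p.id to the JOIN

Corrected query:
SELECT c.id, p.name, c.amount FROM customers p JOIN purchases c ON c.customer_id = p.id

Result:
id | name  | amount 
---+-------+--------
1  | Frank | 801.72 
2  | Alice | 798.37 
3  | Alice | 939.01 
4  | Frank | 369.53 
5  | Alice | 1748.37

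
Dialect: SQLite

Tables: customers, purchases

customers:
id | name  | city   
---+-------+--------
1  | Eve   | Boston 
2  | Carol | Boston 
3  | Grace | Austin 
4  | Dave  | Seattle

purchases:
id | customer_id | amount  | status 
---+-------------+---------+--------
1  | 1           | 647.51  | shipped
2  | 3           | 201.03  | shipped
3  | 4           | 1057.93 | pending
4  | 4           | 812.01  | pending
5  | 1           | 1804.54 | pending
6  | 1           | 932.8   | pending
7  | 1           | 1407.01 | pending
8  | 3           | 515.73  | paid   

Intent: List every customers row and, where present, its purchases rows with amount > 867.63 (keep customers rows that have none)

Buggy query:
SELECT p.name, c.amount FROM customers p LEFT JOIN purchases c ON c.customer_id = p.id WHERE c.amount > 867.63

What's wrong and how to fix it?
Bug: Filtering c.amount in WHERE discards the NULL rows produced by LEFT JOIN, turning it into an inner join

Fix: Move the right-table condition into the ON clause so unmatched parents are kept

Corrected query:
SELECT p.name, c.amount FROM customers p LEFT JOIN purchases c ON c.customer_id = p.id AND c.amount > 867.63

Result:
name  | amount 
------+--------
Eve   | 932.8  
Eve   | 1407.01
Eve   | 1804.54
Carol | NULL   
Grace | NULL   
Dave  | 1057.93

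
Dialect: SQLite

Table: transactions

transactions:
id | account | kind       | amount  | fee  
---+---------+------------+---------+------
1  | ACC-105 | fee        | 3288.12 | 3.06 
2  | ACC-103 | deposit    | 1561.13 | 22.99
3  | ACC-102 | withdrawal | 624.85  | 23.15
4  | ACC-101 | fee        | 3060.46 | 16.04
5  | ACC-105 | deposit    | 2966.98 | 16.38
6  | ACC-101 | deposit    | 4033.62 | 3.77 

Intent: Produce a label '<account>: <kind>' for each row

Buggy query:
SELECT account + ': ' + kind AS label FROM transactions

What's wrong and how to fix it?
Bug: '+' is numeric addition; on text columns SQLite converts them to 0 instead of concatenating

Fix: Replace + with || to concatenate text

Corrected query:
SELECT account || ': ' || kind AS label FROM transactions

Result:
label              
-------------------
ACC-105: fee       
ACC-103: deposit   
ACC-102: withdrawal
ACC-101: fee       
ACC-105: deposit   
ACC-101: deposit   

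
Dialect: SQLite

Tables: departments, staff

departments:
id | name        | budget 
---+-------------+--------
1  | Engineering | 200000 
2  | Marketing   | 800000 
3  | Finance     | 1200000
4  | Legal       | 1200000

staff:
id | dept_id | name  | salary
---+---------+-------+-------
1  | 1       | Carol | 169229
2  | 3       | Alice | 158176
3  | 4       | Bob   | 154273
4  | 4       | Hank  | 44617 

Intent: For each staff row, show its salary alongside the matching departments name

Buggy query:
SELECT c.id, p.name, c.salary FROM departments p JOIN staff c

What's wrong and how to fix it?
Bug: Missing join condition: each staff row is matched to all departments rows instead of just its own

Fix: Specify the join condition linking the foreign key to the parent id

Corrected query:
SELECT c.id, p.name, c.salary FROM departments p JOIN staff c ON c.dept_id = p.id

Result:
id | name        | salary
---+-------------+-------
1  | Engineering | 169229
2  | Finance     | 158176
3  | Legal       | 154273
4  | Legal       | 44617 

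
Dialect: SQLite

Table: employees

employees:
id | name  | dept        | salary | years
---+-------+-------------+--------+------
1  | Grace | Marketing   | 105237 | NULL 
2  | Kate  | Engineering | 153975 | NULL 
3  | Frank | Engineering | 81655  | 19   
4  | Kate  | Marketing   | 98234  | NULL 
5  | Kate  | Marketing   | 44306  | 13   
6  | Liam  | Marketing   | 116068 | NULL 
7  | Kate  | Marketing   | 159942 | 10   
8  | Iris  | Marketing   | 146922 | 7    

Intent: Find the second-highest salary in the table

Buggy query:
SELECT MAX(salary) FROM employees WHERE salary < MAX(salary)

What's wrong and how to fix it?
Bug: The inner MAX is an aggregate inside WHERE, which is not allowed

Fix: Compute the overall MAX in a subquery, then take MAX of rows below it

Corrected query:
SELECT MAX(salary) FROM employees WHERE salary < (SELECT MAX(salary) FROM employees)

Result:
MAX(salary)
-----------
153975     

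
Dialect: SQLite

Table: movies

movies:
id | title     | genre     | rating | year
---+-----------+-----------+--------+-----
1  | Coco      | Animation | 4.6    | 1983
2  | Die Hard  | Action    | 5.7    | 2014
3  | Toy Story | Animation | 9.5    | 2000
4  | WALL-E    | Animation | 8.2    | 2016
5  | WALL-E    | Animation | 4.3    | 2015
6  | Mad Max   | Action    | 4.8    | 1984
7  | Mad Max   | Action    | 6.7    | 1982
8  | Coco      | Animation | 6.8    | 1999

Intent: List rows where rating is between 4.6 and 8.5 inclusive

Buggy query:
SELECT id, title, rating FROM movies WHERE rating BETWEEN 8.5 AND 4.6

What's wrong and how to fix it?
Bug: BETWEEN expects the lower bound first; with 8.5 AND 4.6 the range is empty

Fix: Swap the bounds so the smaller value comes first

Corrected query:
SELECT id, title, rating FROM movies WHERE rating BETWEEN 4.6 AND 8.5

Result:
id | title    | rating
---+----------+-------
1  | Coco     | 4.6   
2  | Die Hard | 5.7   
4  | WALL-E   | 8.2   
6  | Mad Max  | 4.8   
7  | Mad Max  | 6.7   
8  | Coco     | 6.8   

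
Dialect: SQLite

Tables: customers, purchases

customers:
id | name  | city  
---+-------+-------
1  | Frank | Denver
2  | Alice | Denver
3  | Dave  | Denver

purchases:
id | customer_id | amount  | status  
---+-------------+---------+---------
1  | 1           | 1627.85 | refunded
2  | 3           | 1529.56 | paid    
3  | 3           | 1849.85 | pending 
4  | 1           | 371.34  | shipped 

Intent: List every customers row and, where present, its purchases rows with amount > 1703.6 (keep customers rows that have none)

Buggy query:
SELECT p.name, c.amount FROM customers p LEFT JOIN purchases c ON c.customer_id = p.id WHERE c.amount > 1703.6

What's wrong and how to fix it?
Bug: Filtering c.amount in WHERE discards the NULL rows produced by LEFT JOIN, turning it into an inner join

Fix: Put 'c.amount > 1703.6' in the JOIN's ON clause instead of WHERE

Corrected query:
SELECT p.name, c.amount FROM customers p LEFT JOIN purchases c ON c.customer_id = p.id AND c.amount > 1703.6

Result:
name  | amount 
------+--------
Frank | NULL   
Alice | NULL   
Dave  | 1849.85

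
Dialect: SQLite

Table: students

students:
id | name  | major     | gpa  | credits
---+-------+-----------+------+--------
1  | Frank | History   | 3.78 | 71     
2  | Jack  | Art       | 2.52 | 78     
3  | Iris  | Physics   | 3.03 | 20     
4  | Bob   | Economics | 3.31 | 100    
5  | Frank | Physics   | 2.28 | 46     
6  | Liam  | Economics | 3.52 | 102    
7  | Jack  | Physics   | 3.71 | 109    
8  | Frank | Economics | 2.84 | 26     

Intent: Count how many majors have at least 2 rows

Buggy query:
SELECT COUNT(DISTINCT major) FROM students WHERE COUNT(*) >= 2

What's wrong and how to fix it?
Bug: WHERE filters individual rows, not groups, so a group-level COUNT is invalid there

Fix: Group first with HAVING COUNT(*) >= 2, then COUNT the resulting groups

Corrected query:
SELECT COUNT(*) FROM (SELECT major FROM students GROUP BY major HAVING COUNT(*) >= 2)

Result:
COUNT(*)
--------
2       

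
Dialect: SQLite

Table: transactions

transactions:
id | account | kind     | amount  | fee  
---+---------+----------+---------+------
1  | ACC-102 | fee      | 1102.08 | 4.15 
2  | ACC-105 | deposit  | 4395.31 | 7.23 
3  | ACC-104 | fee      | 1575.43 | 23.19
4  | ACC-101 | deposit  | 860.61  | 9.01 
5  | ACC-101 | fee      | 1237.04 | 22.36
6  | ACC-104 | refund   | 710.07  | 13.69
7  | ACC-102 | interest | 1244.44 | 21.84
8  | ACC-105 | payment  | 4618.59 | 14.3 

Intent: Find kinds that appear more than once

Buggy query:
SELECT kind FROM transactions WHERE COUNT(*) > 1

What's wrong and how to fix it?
Bug: COUNT(*) is an aggregate and cannot be used in WHERE

Fix: Group first, then use HAVING for the count condition

Corrected query:
SELECT kind FROM transactions GROUP BY kind HAVING COUNT(*) > 1

Result:
kind   
-------
deposit
fee    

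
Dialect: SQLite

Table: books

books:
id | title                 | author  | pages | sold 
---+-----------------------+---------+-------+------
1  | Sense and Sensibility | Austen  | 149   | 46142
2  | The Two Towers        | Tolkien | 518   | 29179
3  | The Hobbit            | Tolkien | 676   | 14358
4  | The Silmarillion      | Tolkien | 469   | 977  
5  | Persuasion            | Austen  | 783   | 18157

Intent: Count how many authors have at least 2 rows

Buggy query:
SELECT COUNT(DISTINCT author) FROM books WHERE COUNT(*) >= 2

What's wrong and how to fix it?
Bug: WHERE filters individual rows, not groups, so a group-level COUNT is invalid there

Fix: Use a subquery that GROUPs and filters with HAVING, then count its rows

Corrected query:
SELECT COUNT(*) FROM (SELECT author FROM books GROUP BY author HAVING COUNT(*) >= 2)

Result:
COUNT(*)
--------
2       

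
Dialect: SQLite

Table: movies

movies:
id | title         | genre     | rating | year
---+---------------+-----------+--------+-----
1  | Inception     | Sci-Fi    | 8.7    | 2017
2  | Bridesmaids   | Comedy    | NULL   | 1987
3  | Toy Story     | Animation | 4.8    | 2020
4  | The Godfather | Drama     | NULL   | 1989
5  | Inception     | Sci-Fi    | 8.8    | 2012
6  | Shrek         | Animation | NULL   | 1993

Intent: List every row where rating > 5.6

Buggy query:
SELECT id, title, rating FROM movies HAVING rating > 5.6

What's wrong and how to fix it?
Bug: HAVING filters the output of aggregation, but this query has no GROUP BY and no aggregate functions, so SQLite rejects it (HAVING clause on a non-aggregate query); the condition here is per row

Fix: Use WHERE for row-level filtering

Corrected query:
SELECT id, title, rating FROM movies WHERE rating > 5.6

Result:
id | title     | rating
---+-----------+-------
1  | Inception | 8.7   
5  | Inception | 8.8   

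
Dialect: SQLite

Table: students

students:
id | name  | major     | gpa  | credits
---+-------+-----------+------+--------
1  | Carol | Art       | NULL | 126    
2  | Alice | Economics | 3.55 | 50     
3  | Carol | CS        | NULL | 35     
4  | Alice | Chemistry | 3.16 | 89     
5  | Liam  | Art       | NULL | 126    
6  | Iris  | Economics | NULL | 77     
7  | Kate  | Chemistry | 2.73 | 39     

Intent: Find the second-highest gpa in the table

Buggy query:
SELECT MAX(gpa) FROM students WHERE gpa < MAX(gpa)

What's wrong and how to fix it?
Bug: The inner MAX is an aggregate inside WHERE, which is not allowed

Fix: Put the inner MAX in a scalar subquery

Corrected query:
SELECT MAX(gpa) FROM students WHERE gpa < (SELECT MAX(gpa) FROM students)

Result:
MAX(gpa)
--------
3.16    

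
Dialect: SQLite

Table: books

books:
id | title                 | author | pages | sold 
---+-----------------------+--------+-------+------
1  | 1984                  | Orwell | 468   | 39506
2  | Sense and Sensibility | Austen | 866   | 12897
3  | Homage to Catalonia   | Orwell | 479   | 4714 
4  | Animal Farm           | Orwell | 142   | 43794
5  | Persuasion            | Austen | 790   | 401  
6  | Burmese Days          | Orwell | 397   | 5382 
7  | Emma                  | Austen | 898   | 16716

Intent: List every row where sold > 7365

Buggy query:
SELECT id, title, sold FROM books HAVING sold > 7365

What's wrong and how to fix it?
Bug: HAVING filters the output of aggregation, but this query has no GROUP BY and no aggregate functions, so SQLite rejects it (HAVING clause on a non-aggregate query); the condition here is per row

Fix: Use WHERE for row-level filtering

Corrected query:
SELECT id, title, sold FROM books WHERE sold > 7365

Result:
id | title                 | sold 
---+-----------------------+------
1  | 1984                  | 39506
2  | Sense and Sensibility | 12897
4  | Animal Farm           | 43794
7  | Emma                  | 16716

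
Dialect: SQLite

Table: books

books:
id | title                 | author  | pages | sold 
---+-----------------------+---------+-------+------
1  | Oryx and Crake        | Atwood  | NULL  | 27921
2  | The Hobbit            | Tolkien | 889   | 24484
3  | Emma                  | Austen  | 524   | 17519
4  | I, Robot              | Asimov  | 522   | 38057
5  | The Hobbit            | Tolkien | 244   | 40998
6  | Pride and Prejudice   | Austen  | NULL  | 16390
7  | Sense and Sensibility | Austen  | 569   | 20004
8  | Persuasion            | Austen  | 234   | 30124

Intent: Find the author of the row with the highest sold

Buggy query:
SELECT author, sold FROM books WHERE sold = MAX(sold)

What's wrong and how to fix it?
Bug: MAX(sold) is an aggregate and cannot be used directly in WHERE

Fix: Use a subquery: WHERE sold = (SELECT MAX(sold) FROM books)

Corrected query:
SELECT author, sold FROM books WHERE sold = (SELECT MAX(sold) FROM books)

Result:
author  | sold 
--------+------
Tolkien | 40998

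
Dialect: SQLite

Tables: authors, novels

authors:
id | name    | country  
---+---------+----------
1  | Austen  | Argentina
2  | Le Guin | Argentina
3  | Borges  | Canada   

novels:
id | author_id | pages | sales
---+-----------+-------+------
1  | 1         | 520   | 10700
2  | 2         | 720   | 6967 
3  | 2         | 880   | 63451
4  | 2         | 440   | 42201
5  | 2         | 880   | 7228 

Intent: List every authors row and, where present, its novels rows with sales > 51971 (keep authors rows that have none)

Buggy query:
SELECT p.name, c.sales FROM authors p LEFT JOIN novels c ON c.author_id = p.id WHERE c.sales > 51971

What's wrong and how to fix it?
Bug: A WHERE condition on the right-hand table after LEFT JOIN drops unmatched parents

Fix: Put 'c.sales > 51971' in the JOIN's ON clause instead of WHERE

Corrected query:
SELECT p.name, c.sales FROM authors p LEFT JOIN novels c ON c.author_id = p.id AND c.sales > 51971

Result:
name    | sales
--------+------
Austen  | NULL 
Le Guin | 63451
Borges  | NULL 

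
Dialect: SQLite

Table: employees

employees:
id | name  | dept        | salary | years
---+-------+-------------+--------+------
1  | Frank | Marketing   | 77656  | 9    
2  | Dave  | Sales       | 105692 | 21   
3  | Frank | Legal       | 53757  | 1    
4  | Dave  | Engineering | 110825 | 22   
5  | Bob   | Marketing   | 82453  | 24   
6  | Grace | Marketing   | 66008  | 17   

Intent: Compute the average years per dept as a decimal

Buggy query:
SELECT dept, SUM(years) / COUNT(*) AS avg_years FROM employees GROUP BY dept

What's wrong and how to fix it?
Bug: Both operands are integers, so '/' performs integer division and truncates

Fix: Cast one side to REAL so the division keeps the fractional part

Corrected query:
SELECT dept, SUM(years) * 1.0 / COUNT(*) AS avg_years FROM employees GROUP BY dept

Result:
dept        | avg_years
------------+----------
Engineering | 22       
Legal       | 1        
Marketing   | 16.666667
Sales       | 21       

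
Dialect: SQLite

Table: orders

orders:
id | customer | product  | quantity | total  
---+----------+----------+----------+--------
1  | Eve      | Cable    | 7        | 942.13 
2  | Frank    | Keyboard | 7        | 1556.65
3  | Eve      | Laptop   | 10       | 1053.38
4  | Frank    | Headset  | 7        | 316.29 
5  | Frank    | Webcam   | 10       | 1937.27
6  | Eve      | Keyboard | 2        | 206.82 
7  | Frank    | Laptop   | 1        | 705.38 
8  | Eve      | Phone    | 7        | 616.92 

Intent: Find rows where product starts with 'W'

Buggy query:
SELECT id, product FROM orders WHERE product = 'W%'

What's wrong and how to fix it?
Bug: Wildcards only work with LIKE; '=' treats '%' as a literal character

Fix: Use LIKE for wildcard pattern matching

Corrected query:
SELECT id, product FROM orders WHERE product LIKE 'W%'

Result:
id | product
---+--------
5  | Webcam 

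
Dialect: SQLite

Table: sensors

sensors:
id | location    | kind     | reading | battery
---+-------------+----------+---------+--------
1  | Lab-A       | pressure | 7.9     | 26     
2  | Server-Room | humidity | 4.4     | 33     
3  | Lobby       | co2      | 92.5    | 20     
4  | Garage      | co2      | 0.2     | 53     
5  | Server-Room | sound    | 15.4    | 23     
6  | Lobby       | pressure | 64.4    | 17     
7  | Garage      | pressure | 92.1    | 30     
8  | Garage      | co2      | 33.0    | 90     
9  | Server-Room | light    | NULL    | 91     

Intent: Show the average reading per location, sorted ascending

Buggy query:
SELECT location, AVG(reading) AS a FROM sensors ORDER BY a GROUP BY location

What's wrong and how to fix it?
Bug: GROUP BY must precede ORDER BY

Fix: Move ORDER BY to the end, after GROUP BY

Corrected query:
SELECT location, AVG(reading) AS a FROM sensors GROUP BY location ORDER BY a

Result:
location    | a        
------------+----------
Lab-A       | 7.9      
Server-Room | 9.9      
Garage      | 41.766667
Lobby       | 78.45    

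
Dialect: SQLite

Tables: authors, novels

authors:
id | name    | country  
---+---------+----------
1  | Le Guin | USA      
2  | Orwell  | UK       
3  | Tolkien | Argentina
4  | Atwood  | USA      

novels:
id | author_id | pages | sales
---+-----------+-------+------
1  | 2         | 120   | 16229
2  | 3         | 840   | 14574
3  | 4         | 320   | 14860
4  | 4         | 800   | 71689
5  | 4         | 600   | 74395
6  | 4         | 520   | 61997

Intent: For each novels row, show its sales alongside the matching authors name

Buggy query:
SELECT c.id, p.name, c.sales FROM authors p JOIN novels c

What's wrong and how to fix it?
Bug: Missing join condition: each novels row is matched to all authors rows instead of just its own

Fix: Add ON c.author_id = p.id to the JOIN

Corrected query:
SELECT c.id, p.name, c.sales FROM authors p JOIN novels c ON c.author_id = p.id

Result:
id | name    | sales
---+---------+------
1  | Orwell  | 16229
2  | Tolkien | 14574
3  | Atwood  | 14860
4  | Atwood  | 71689
5  | Atwood  | 74395
6  | Atwood  | 61997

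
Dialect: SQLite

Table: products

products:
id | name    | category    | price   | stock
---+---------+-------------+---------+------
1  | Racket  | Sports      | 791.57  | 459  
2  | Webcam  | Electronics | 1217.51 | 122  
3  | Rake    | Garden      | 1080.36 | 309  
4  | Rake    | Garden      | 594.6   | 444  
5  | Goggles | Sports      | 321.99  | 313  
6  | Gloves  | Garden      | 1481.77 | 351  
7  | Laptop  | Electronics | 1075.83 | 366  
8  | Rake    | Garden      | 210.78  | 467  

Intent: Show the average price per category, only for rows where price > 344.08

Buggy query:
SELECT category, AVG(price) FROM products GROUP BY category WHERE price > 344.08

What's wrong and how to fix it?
Bug: Row-level WHERE must come before GROUP BY in the clause order

Fix: Place WHERE between FROM and GROUP BY

Corrected query:
SELECT category, AVG(price) FROM products WHERE price > 344.08 GROUP BY category

Result:
category    | AVG(price) 
------------+------------
Electronics | 1146.67    
Garden      | 1052.243333
Sports      | 791.57     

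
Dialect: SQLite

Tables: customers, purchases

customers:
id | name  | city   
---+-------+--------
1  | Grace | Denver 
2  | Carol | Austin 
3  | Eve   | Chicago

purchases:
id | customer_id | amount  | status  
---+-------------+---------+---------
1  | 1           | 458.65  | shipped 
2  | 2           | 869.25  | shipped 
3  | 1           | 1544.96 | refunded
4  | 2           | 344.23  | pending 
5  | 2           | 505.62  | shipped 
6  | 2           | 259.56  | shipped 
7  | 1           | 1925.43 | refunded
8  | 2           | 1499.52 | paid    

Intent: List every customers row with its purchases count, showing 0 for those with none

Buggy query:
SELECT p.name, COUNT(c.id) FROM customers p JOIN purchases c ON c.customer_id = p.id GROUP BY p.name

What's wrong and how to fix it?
Bug: An inner join excludes parents with zero children

Fix: Switch to LEFT JOIN to retain unmatched parent rows

Corrected query:
SELECT p.name, COUNT(c.id) FROM customers p LEFT JOIN purchases c ON c.customer_id = p.id GROUP BY p.name

Result:
name  | COUNT(c.id)
------+------------
Carol | 5          
Eve   | 0          
Grace | 3          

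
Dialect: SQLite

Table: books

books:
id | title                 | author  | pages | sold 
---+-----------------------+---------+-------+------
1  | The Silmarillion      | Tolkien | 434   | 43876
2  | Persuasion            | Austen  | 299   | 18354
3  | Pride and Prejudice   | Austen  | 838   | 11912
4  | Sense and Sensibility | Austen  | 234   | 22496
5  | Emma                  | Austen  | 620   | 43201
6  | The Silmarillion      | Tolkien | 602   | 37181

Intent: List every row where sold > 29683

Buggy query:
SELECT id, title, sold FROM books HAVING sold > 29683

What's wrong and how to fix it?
Bug: HAVING filters the output of aggregation, but this query has no GROUP BY and no aggregate functions, so SQLite rejects it (HAVING clause on a non-aggregate query); the condition here is per row

Fix: Use WHERE for row-level filtering

Corrected query:
SELECT id, title, sold FROM books WHERE sold > 29683

Result:
id | title            | sold 
---+------------------+------
1  | The Silmarillion | 43876
5  | Emma             | 43201
6  | The Silmarillion | 37181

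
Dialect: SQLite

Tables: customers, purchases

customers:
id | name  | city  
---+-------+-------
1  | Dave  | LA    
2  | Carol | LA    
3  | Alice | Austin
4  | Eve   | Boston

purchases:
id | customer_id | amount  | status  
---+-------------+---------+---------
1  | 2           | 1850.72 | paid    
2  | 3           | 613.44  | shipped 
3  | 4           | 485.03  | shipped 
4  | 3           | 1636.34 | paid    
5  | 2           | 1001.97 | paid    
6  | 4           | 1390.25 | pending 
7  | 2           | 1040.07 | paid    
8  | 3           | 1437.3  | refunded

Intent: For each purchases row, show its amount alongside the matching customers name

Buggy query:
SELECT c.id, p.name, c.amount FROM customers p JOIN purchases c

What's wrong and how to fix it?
Bug: JOIN with no ON clause produces a cartesian product; every purchases row pairs with every customers row

Fix: Specify the join condition linking the foreign key to the parent id

Corrected query:
SELECT c.id, p.name, c.amount FROM customers p JOIN purchases c ON c.customer_id = p.id

Result:
id | name  | amount 
---+-------+--------
1  | Carol | 1850.72
2  | Alice | 613.44 
3  | Eve   | 485.03 
4  | Alice | 1636.34
5  | Carol | 1001.97
6  | Eve   | 1390.25
7  | Carol | 1040.07
8  | Alice | 1437.3 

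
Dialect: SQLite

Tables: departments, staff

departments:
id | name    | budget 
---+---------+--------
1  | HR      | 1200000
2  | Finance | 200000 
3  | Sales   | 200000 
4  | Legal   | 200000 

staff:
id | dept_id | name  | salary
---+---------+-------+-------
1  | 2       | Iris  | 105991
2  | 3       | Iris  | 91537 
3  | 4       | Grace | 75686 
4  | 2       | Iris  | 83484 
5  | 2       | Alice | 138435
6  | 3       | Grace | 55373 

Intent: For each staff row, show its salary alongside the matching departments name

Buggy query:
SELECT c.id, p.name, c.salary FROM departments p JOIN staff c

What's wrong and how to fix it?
Bug: Missing join condition: each staff row is matched to all departments rows instead of just its own

Fix: Specify the join condition linking the foreign key to the parent id

Corrected query:
SELECT c.id, p.name, c.salary FROM departments p JOIN staff c ON c.dept_id = p.id

Result:
id | name    | salary
---+---------+-------
1  | Finance | 105991
2  | Sales   | 91537 
3  | Legal   | 75686 
4  | Finance | 83484 
5  | Finance | 138435
6  | Sales   | 55373 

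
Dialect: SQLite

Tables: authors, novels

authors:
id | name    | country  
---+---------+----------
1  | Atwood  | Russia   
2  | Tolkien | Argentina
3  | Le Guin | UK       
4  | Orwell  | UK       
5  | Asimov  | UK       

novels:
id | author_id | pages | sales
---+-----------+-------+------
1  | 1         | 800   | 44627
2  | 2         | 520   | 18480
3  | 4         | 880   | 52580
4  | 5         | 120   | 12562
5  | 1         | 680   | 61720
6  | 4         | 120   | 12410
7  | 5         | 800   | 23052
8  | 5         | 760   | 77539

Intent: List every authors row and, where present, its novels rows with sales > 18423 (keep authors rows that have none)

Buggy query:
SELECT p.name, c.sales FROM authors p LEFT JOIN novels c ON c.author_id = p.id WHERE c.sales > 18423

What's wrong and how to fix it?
Bug: A WHERE condition on the right-hand table after LEFT JOIN drops unmatched parents

Fix: Put 'c.sales > 18423' in the JOIN's ON clause instead of WHERE

Corrected query:
SELECT p.name, c.sales FROM authors p LEFT JOIN novels c ON c.author_id = p.id AND c.sales > 18423

Result:
name    | sales
--------+------
Atwood  | 44627
Atwood  | 61720
Tolkien | 18480
Le Guin | NULL 
Orwell  | 52580
Asimov  | 23052
Asimov  | 77539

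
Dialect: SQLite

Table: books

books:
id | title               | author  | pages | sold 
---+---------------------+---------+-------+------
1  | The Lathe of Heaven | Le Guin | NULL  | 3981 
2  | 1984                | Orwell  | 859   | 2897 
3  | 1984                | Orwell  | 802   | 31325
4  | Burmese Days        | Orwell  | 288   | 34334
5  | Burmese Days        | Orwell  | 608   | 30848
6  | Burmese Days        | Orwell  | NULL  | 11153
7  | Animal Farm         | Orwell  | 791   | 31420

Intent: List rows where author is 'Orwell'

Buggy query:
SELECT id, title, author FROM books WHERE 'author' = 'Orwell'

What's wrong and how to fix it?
Bug: Single quotes denote string literals in SQL; the column name is being compared as a constant string

Fix: Remove the quotes around the column name (or use double quotes for an identifier)

Corrected query:
SELECT id, title, author FROM books WHERE author = 'Orwell'

Result:
id | title        | author
---+--------------+-------
2  | 1984         | Orwell
3  | 1984         | Orwell
4  | Burmese Days | Orwell
5  | Burmese Days | Orwell
6  | Burmese Days | Orwell
7  | Animal Farm  | Orwell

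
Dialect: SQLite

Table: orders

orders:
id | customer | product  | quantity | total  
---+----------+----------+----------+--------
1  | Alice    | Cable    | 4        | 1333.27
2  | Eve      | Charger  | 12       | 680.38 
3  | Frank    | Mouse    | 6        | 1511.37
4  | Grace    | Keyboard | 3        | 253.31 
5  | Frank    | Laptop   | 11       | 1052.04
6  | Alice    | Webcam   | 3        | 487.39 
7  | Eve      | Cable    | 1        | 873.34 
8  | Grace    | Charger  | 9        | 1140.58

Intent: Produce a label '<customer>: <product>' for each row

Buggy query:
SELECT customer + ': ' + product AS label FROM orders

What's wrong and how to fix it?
Bug: SQLite uses || for string concatenation; + coerces text to numbers (yielding 0)

Fix: Replace + with || to concatenate text

Corrected query:
SELECT customer || ': ' || product AS label FROM orders

Result:
label          
---------------
Alice: Cable   
Eve: Charger   
Frank: Mouse   
Grace: Keyboard
Frank: Laptop  
Alice: Webcam  
Eve: Cable     
Grace: Charger 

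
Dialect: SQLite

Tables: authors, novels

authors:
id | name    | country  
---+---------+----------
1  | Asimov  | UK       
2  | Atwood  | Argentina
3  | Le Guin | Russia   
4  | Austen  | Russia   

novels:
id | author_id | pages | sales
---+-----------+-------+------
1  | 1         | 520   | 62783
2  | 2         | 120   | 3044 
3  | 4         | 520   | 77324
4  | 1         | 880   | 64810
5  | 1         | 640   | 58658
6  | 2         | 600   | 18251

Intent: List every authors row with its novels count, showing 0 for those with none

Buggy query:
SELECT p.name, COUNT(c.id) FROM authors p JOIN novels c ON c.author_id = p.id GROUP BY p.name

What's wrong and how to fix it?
Bug: INNER JOIN drops authors rows that have no matching novels rows

Fix: Use LEFT JOIN so parents without children still appear (COUNT(c.id) gives 0)

Corrected query:
SELECT p.name, COUNT(c.id) FROM authors p LEFT JOIN novels c ON c.author_id = p.id GROUP BY p.name

Result:
name    | COUNT(c.id)
--------+------------
Asimov  | 3          
Atwood  | 2          
Austen  | 1          
Le Guin | 0          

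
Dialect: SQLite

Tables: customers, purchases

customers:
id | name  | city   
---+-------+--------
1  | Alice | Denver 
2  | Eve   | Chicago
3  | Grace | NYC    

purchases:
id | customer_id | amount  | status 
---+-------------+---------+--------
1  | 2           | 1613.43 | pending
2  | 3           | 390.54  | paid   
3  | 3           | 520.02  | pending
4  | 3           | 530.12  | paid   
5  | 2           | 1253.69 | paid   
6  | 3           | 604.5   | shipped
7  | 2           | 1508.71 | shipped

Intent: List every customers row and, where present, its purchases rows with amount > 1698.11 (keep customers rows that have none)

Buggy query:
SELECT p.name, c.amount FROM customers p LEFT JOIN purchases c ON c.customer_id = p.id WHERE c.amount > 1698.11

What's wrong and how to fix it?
Bug: Filtering c.amount in WHERE discards the NULL rows produced by LEFT JOIN, turning it into an inner join

Fix: Move the right-table condition into the ON clause so unmatched parents are kept

Corrected query:
SELECT p.name, c.amount FROM customers p LEFT JOIN purchases c ON c.customer_id = p.id AND c.amount > 1698.11

Result:
name  | amount
------+-------
Alice | NULL  
Eve   | NULL  
Grace | NULL  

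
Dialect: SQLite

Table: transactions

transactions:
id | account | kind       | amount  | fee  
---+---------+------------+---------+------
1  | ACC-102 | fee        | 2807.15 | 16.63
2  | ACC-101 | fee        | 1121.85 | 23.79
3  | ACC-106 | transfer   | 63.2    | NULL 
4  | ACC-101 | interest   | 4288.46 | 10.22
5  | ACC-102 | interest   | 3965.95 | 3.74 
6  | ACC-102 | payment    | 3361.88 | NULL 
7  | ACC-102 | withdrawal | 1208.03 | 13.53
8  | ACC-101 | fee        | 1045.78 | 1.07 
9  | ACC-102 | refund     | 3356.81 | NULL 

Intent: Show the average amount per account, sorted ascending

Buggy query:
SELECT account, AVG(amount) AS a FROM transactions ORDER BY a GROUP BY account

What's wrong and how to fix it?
Bug: GROUP BY must precede ORDER BY

Fix: Reorder: SELECT … FROM … GROUP BY … ORDER BY …

Corrected query:
SELECT account, AVG(amount) AS a FROM transactions GROUP BY account ORDER BY a

Result:
account | a       
--------+---------
ACC-106 | 63.2    
ACC-101 | 2152.03 
ACC-102 | 2939.964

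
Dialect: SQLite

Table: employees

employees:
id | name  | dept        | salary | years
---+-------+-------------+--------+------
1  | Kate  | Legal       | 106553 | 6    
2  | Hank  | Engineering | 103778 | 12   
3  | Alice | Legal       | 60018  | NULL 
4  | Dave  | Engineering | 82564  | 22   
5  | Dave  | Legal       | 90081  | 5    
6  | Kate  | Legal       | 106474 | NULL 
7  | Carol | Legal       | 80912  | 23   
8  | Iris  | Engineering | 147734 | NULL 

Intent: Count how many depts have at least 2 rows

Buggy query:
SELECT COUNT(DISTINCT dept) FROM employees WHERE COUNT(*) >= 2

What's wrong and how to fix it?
Bug: WHERE filters individual rows, not groups, so a group-level COUNT is invalid there

Fix: Group first with HAVING COUNT(*) >= 2, then COUNT the resulting groups

Corrected query:
SELECT COUNT(*) FROM (SELECT dept FROM employees GROUP BY dept HAVING COUNT(*) >= 2)

Result:
COUNT(*)
--------
2       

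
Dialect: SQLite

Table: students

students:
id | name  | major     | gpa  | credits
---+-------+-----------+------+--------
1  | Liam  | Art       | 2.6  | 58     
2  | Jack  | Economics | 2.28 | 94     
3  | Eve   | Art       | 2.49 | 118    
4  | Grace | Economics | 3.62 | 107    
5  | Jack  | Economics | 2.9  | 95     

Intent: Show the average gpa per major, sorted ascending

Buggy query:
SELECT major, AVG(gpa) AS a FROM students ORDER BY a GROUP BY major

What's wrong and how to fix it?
Bug: ORDER BY appears before GROUP BY; SQL clause order requires GROUP BY first

Fix: Reorder: SELECT … FROM … GROUP BY … ORDER BY …

Corrected query:
SELECT major, AVG(gpa) AS a FROM students GROUP BY major ORDER BY a

Result:
major     | a       
----------+---------
Art       | 2.545   
Economics | 2.933333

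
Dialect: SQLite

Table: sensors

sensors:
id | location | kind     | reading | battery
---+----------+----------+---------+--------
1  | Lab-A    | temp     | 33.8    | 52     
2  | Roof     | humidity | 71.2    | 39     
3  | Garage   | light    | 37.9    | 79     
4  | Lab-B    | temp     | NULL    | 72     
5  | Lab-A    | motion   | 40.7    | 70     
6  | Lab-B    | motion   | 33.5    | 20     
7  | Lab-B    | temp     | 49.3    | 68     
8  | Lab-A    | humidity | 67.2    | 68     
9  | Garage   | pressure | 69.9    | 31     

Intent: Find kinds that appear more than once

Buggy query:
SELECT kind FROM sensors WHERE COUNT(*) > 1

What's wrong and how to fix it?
Bug: WHERE can't reference COUNT(*); aggregates are computed after WHERE

Fix: GROUP BY kind, then filter groups with HAVING COUNT(*) > 1

Corrected query:
SELECT kind FROM sensors GROUP BY kind HAVING COUNT(*) > 1

Result:
kind    
--------
humidity
motion  
temp    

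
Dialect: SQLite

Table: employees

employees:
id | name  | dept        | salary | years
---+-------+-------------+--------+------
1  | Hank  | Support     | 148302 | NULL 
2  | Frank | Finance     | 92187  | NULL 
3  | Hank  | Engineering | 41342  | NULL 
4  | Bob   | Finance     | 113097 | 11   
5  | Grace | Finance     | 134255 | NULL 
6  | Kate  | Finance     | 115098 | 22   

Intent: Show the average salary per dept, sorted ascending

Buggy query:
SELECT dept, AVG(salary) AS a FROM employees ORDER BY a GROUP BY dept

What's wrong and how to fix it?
Bug: GROUP BY must precede ORDER BY

Fix: Reorder: SELECT … FROM … GROUP BY … ORDER BY …

Corrected query:
SELECT dept, AVG(salary) AS a FROM employees GROUP BY dept ORDER BY a

Result:
dept        | a        
------------+----------
Engineering | 41342    
Finance     | 113659.25
Support     | 148302   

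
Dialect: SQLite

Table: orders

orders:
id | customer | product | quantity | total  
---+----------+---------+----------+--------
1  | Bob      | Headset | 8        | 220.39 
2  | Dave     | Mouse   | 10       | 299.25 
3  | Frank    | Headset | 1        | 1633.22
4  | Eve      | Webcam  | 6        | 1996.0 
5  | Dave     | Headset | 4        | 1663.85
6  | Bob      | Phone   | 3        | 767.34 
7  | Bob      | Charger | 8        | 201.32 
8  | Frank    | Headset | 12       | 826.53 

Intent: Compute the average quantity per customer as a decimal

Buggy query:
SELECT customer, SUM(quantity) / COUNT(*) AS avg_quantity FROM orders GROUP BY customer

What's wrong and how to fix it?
Bug: Both operands are integers, so '/' performs integer division and truncates

Fix: Multiply by 1.0 (or CAST to REAL) to force floating-point division

Corrected query:
SELECT customer, SUM(quantity) * 1.0 / COUNT(*) AS avg_quantity FROM orders GROUP BY customer

Result:
customer | avg_quantity
---------+-------------
Bob      | 6.333333    
Dave     | 7           
Eve      | 6           
Frank    | 6.5         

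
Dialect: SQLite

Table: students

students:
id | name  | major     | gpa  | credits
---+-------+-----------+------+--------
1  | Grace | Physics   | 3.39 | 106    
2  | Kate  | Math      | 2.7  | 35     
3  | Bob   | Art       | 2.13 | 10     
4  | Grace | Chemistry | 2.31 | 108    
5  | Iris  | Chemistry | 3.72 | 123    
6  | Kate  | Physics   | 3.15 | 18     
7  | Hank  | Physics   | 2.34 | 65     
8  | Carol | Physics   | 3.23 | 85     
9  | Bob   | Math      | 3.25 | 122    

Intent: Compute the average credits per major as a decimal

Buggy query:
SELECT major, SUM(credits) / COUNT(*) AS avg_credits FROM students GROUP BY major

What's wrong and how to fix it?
Bug: SUM(credits) and COUNT(*) are both integers; the division truncates the fractional part

Fix: Multiply by 1.0 (or CAST to REAL) to force floating-point division

Corrected query:
SELECT major, SUM(credits) * 1.0 / COUNT(*) AS avg_credits FROM students GROUP BY major

Result:
major     | avg_credits
----------+------------
Art       | 10         
Chemistry | 115.5      
Math      | 78.5       
Physics   | 68.5       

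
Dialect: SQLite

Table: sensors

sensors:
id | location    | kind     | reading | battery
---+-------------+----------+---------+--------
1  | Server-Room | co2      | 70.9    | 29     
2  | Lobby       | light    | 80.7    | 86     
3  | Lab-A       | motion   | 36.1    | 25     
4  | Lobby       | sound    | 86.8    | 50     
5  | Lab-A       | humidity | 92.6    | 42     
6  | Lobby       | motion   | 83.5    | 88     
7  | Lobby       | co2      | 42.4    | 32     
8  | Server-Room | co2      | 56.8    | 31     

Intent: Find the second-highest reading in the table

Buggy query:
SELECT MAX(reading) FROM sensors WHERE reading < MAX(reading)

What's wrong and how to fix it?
Bug: MAX(reading) on the right of the comparison is an aggregate-in-WHERE error

Fix: Put the inner MAX in a scalar subquery

Corrected query:
SELECT MAX(reading) FROM sensors WHERE reading < (SELECT MAX(reading) FROM sensors)

Result:
MAX(reading)
------------
86.8        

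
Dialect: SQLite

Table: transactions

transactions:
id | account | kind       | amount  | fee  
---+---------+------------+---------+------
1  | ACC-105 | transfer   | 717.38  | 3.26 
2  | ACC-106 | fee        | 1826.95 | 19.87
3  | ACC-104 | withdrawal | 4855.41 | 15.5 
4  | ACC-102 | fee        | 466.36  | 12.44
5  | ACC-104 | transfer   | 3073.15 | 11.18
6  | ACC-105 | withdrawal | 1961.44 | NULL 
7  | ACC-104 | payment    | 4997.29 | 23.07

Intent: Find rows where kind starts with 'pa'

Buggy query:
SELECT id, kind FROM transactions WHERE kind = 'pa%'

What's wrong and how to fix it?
Bug: Wildcards only work with LIKE; '=' treats '%' as a literal character

Fix: Replace '=' with LIKE so 'pa%' is treated as a pattern

Corrected query:
SELECT id, kind FROM transactions WHERE kind LIKE 'pa%'

Result:
id | kind   
---+--------
7  | payment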